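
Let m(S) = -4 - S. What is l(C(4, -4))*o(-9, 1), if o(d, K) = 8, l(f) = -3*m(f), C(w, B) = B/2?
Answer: 48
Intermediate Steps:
C(w, B) = B/2 (C(w, B) = B*(1/2) = B/2)
l(f) = 12 + 3*f (l(f) = -3*(-4 - f) = 12 + 3*f)
l(C(4, -4))*o(-9, 1) = (12 + 3*((1/2)*(-4)))*8 = (12 + 3*(-2))*8 = (12 - 6)*8 = 6*8 = 48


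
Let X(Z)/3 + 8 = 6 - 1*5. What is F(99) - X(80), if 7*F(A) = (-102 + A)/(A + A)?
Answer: 9701/462 ≈ 20.998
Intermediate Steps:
F(A) = (-102 + A)/(14*A) (F(A) = ((-102 + A)/(A + A))/7 = ((-102 + A)/((2*A)))/7 = ((-102 + A)*(1/(2*A)))/7 = ((-102 + A)/(2*A))/7 = (-102 + A)/(14*A))
X(Z) = -21 (X(Z) = -24 + 3*(6 - 1*5) = -24 + 3*(6 - 5) = -24 + 3*1 = -24 + 3 = -21)
F(99) - X(80) = (1/14)*(-102 + 99)/99 - 1*(-21) = (1/14)*(1/99)*(-3) + 21 = -1/462 + 21 = 9701/462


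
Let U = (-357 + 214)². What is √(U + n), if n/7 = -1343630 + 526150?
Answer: I*√5701911 ≈ 2387.9*I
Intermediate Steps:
U = 20449 (U = (-143)² = 20449)
n = -5722360 (n = 7*(-1343630 + 526150) = 7*(-817480) = -5722360)
√(U + n) = √(20449 - 5722360) = √(-5701911) = I*√5701911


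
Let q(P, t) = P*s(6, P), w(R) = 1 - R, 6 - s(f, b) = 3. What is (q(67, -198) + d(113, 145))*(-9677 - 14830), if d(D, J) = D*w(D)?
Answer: 305234685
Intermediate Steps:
s(f, b) = 3 (s(f, b) = 6 - 1*3 = 6 - 3 = 3)
d(D, J) = D*(1 - D)
q(P, t) = 3*P (q(P, t) = P*3 = 3*P)
(q(67, -198) + d(113, 145))*(-9677 - 14830) = (3*67 + 113*(1 - 1*113))*(-9677 - 14830) = (201 + 113*(1 - 113))*(-24507) = (201 + 113*(-112))*(-24507) = (201 - 12656)*(-24507) = -12455*(-24507) = 305234685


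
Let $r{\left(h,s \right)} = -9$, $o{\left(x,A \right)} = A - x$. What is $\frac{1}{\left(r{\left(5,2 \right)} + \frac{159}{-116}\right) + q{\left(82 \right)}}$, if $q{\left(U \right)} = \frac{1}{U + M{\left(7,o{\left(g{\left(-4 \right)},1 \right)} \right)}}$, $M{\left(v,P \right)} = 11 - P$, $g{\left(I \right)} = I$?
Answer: $- \frac{2552}{26437} \approx -0.096531$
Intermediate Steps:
$q{\left(U \right)} = \frac{1}{6 + U}$ ($q{\left(U \right)} = \frac{1}{U + \left(11 - \left(1 - -4\right)\right)} = \frac{1}{U + \left(11 - \left(1 + 4\right)\right)} = \frac{1}{U + \left(11 - 5\right)} = \frac{1}{U + 6} = \frac{1}{6 + U}$)
$\frac{1}{\left(r{\left(5,2 \right)} + \frac{159}{-116}\right) + q{\left(82 \right)}} = \frac{1}{\left(-9 + \frac{159}{-116}\right) + \frac{1}{6 + 82}} = \frac{1}{\left(-9 + 159 \left(- \frac{1}{116}\right)\right) + \frac{1}{88}} = \frac{1}{\left(-9 - \frac{159}{116}\right) + \frac{1}{88}} = \frac{1}{- \frac{1203}{116} + \frac{1}{88}} = \frac{1}{- \frac{26437}{2552}} = - \frac{2552}{26437}$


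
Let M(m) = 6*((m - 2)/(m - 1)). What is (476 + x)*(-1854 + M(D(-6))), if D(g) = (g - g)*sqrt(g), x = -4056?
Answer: 6594360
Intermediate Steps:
D(g) = 0 (D(g) = 0*sqrt(g) = 0)
M(m) = 6*(-2 + m)/(-1 + m) (M(m) = 6*((-2 + m)/(-1 + m)) = 6*(-2 + m)/(-1 + m))
(476 + x)*(-1854 + M(D(-6))) = (476 - 4056)*(-1854 + 6*(-2 + 0)/(-1 + 0)) = -3580*(-1854 + 6*(-2)/(-1)) = -3580*(-1854 + 6*(-1)*(-2)) = -3580*(-1854 + 12) = -3580*(-1842) = 6594360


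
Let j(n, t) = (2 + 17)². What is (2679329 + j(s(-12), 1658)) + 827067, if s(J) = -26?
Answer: 3506757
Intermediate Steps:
j(n, t) = 361 (j(n, t) = 19² = 361)
(2679329 + j(s(-12), 1658)) + 827067 = (2679329 + 361) + 827067 = 2679690 + 827067 = 3506757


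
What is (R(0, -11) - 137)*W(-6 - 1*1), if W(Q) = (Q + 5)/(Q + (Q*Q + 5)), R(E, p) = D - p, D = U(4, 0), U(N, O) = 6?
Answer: 240/47 ≈ 5.1064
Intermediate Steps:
D = 6
R(E, p) = 6 - p
W(Q) = (5 + Q)/(5 + Q + Q²) (W(Q) = (5 + Q)/(Q + (Q² + 5)) = (5 + Q)/(Q + (5 + Q²)) = (5 + Q)/(5 + Q + Q²))
(R(0, -11) - 137)*W(-6 - 1*1) = ((6 - 1*(-11)) - 137)*((5 + (-6 - 1*1))/(5 + (-6 - 1*1) + (-6 - 1*1)²)) = ((6 + 11) - 137)*((5 + (-6 - 1))/(5 + (-6 - 1) + (-6 - 1)²)) = (17 - 137)*((5 - 7)/(5 - 7 + (-7)²)) = -120*(-2)/(5 - 7 + 49) = -120*(-2)/47 = -120*(-2/47) = 240/47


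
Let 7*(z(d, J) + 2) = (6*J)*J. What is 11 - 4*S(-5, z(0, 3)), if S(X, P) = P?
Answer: -83/7 ≈ -11.857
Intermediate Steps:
z(d, J) = -2 + 6*J²/7 (z(d, J) = -2 + ((6*J)*J)/7 = -2 + (6*J²)/7 = -2 + 6*J²/7)
11 - 4*S(-5, z(0, 3)) = 11 - 4*(-2 + (6/7)*3²) = 11 - 4*(-2 + (6/7)*9) = 11 - 4*(-2 + 54/7) = 11 - 4*40/7 = 11 - 160/7 = -83/7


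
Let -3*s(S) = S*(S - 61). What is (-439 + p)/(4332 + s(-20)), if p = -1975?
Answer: -1207/1896 ≈ -0.63660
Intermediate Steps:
s(S) = -S*(-61 + S)/3 (s(S) = -S*(S - 61)/3 = -S*(-61 + S)/3)
(-439 + p)/(4332 + s(-20)) = (-439 - 1975)/(4332 + (1/3)*(-20)*(61 - 1*(-20))) = -2414/(4332 + (1/3)*(-20)*(61 + 20)) = -2414/(4332 + (1/3)*(-20)*81) = -2414/(4332 - 540) = -2414/3792 = -2414*1/3792 = -1207/1896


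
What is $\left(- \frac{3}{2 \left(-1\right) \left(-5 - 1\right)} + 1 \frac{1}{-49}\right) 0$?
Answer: $0$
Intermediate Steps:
$\left(- \frac{3}{2 \left(-1\right) \left(-5 - 1\right)} + 1 \frac{1}{-49}\right) 0 = \left(- \frac{3}{\left(-2\right) \left(-6\right)} + 1 \left(- \frac{1}{49}\right)\right) 0 = \left(- \frac{3}{12} - \frac{1}{49}\right) 0 = \left(\left(-3\right) \frac{1}{12} - \frac{1}{49}\right) 0 = \left(- \frac{1}{4} - \frac{1}{49}\right) 0 = \left(- \frac{53}{196}\right) 0 = 0$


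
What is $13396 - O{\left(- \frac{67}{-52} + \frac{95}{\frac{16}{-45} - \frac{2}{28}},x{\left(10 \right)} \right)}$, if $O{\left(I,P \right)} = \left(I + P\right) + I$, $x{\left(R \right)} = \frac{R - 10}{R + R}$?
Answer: $\frac{96785801}{6994} \approx 13838.0$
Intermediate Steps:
$x{\left(R \right)} = \frac{-10 + R}{2 R}$
$O{\left(I,P \right)} = P + 2 I$
$13396 - O{\left(- \frac{67}{-52} + \frac{95}{\frac{16}{-45} - \frac{2}{28}},x{\left(10 \right)} \right)} = 13396 - \left(\frac{-10 + 10}{2 \cdot 10} + 2 \left(- \frac{67}{-52} + \frac{95}{\frac{16}{-45} - \frac{2}{28}}\right)\right) = 13396 - \left(\frac{1}{2} \cdot \frac{1}{10} \cdot 0 + 2 \left(\left(-67\right) \left(- \frac{1}{52}\right) + \frac{95}{16 \left(- \frac{1}{45}\right) - \frac{1}{14}}\right)\right) = 13396 - \left(0 + 2 \left(\frac{67}{52} + \frac{95}{- \frac{16}{45} - \frac{1}{14}}\right)\right) = 13396 - \left(0 + 2 \left(\frac{67}{52} + \frac{95}{- \frac{269}{630}}\right)\right) = 13396 - \left(0 + 2 \left(\frac{67}{52} + 95 \left(- \frac{630}{269}\right)\right)\right) = 13396 - \left(0 + 2 \left(\frac{67}{52} - \frac{59850}{269}\right)\right) = 13396 - \left(0 + 2 \left(- \frac{3094177}{13988}\right)\right) = 13396 - \left(0 - \frac{3094177}{6994}\right) = 13396 - - \frac{3094177}{6994} = 13396 + \frac{3094177}{6994} = \frac{96785801}{6994}$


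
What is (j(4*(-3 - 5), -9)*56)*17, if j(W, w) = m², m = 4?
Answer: 15232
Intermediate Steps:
j(W, w) = 16 (j(W, w) = 4² = 16)
(j(4*(-3 - 5), -9)*56)*17 = (16*56)*17 = 896*17 = 15232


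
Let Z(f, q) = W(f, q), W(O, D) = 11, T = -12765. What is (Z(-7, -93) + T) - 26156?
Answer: -38910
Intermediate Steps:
Z(f, q) = 11
(Z(-7, -93) + T) - 26156 = (11 - 12765) - 26156 = -12754 - 26156 = -38910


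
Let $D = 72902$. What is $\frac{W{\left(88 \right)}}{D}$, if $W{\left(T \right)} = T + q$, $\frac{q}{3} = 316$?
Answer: $\frac{518}{36451} \approx 0.014211$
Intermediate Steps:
$q = 948$ ($q = 3 \cdot 316 = 948$)
$W{\left(T \right)} = 948 + T$ ($W{\left(T \right)} = T + 948 = 948 + T$)
$\frac{W{\left(88 \right)}}{D} = \frac{948 + 88}{72902} = 1036 \cdot \frac{1}{72902} = \frac{518}{36451}$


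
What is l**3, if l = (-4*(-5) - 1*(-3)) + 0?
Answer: 12167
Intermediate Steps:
l = 23 (l = (20 + 3) + 0 = 23 + 0 = 23)
l**3 = 23**3 = 12167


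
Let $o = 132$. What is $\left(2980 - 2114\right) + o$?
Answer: $998$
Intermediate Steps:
$\left(2980 - 2114\right) + o = \left(2980 - 2114\right) + 132 = 866 + 132 = 998$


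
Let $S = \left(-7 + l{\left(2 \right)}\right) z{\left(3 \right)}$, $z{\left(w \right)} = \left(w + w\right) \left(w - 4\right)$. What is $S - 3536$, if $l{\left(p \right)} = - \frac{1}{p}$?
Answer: $-3491$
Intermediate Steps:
$z{\left(w \right)} = 2 w \left(-4 + w\right)$
$S = 45$ ($S = \left(-7 - \frac{1}{2}\right) 2 \cdot 3 \left(-4 + 3\right) = \left(-7 - \frac{1}{2}\right) 2 \cdot 3 \left(-1\right) = \left(-7 - \frac{1}{2}\right) \left(-6\right) = \left(- \frac{15}{2}\right) \left(-6\right) = 45$)
$S - 3536 = 45 - 3536 = -3491$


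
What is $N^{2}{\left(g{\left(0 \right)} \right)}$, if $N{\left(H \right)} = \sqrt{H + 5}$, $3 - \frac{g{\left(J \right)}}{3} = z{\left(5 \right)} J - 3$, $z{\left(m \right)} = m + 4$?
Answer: $23$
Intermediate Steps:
$z{\left(m \right)} = 4 + m$
$g{\left(J \right)} = 18 - 27 J$ ($g{\left(J \right)} = 9 - 3 \left(\left(4 + 5\right) J - 3\right) = 9 - 3 \left(9 J - 3\right) = 9 - 3 \left(-3 + 9 J\right) = 9 - \left(-9 + 27 J\right) = 18 - 27 J$)
$N{\left(H \right)} = \sqrt{5 + H}$
$N^{2}{\left(g{\left(0 \right)} \right)} = \left(\sqrt{5 + \left(18 - 0\right)}\right)^{2} = \left(\sqrt{5 + \left(18 + 0\right)}\right)^{2} = \left(\sqrt{5 + 18}\right)^{2} = \left(\sqrt{23}\right)^{2} = 23$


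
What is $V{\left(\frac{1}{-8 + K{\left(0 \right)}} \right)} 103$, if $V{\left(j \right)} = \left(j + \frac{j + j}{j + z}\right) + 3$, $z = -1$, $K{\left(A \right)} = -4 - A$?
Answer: $\frac{49337}{156} \approx 316.26$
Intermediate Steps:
$V{\left(j \right)} = 3 + j + \frac{2 j}{-1 + j}$ ($V{\left(j \right)} = \left(j + \frac{j + j}{j - 1}\right) + 3 = \left(j + \frac{2 j}{-1 + j}\right) + 3 = 3 + j + \frac{2 j}{-1 + j}$)
$V{\left(\frac{1}{-8 + K{\left(0 \right)}} \right)} 103 = \frac{-3 + \left(\frac{1}{-8 - 4}\right)^{2} + \frac{4}{-8 - 4}}{-1 + \frac{1}{-8 - 4}} \cdot 103 = \frac{-3 + \left(\frac{1}{-12}\right)^{2} + \frac{4}{-12}}{-1 + \frac{1}{-12}} \cdot 103 = \frac{-3 + \left(- \frac{1}{12}\right)^{2} + 4 \left(- \frac{1}{12}\right)}{-1 - \frac{1}{12}} \cdot 103 = \frac{-3 + \frac{1}{144} - \frac{1}{3}}{- \frac{13}{12}} \cdot 103 = \left(- \frac{12}{13}\right) \left(- \frac{479}{144}\right) 103 = \frac{479}{156} \cdot 103 = \frac{49337}{156}$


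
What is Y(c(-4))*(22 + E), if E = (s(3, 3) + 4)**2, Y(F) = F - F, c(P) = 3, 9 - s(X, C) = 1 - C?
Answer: 0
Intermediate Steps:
s(X, C) = 8 + C (s(X, C) = 9 - (1 - C) = 9 + (-1 + C) = 8 + C)
Y(F) = 0
E = 225 (E = ((8 + 3) + 4)**2 = (11 + 4)**2 = 15**2 = 225)
Y(c(-4))*(22 + E) = 0*(22 + 225) = 0*247 = 0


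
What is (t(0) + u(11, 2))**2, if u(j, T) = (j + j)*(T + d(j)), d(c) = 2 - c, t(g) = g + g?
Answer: 23716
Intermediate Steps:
t(g) = 2*g
u(j, T) = 2*j*(2 + T - j) (u(j, T) = (j + j)*(T + (2 - j)) = (2*j)*(2 + T - j) = 2*j*(2 + T - j))
(t(0) + u(11, 2))**2 = (2*0 + 2*11*(2 + 2 - 1*11))**2 = (0 + 2*11*(2 + 2 - 11))**2 = (0 + 2*11*(-7))**2 = (0 - 154)**2 = (-154)**2 = 23716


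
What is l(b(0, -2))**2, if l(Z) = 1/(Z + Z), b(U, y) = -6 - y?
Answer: 1/64 ≈ 0.015625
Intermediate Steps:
l(Z) = 1/(2*Z)
l(b(0, -2))**2 = (1/(2*(-6 - 1*(-2))))**2 = (1/(2*(-6 + 2)))**2 = ((1/2)/(-4))**2 = ((1/2)*(-1/4))**2 = (-1/8)**2 = 1/64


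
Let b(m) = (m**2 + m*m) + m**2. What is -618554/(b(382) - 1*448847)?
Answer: 618554/11075 ≈ 55.851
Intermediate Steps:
b(m) = 3*m**2 (b(m) = (m**2 + m**2) + m**2 = 2*m**2 + m**2 = 3*m**2)
-618554/(b(382) - 1*448847) = -618554/(3*382**2 - 1*448847) = -618554/(3*145924 - 448847) = -618554/(437772 - 448847) = -618554/(-11075) = -618554*(-1/11075) = 618554/11075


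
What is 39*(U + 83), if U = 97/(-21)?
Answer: 21398/7 ≈ 3056.9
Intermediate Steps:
U = -97/21 (U = 97*(-1/21) = -97/21 ≈ -4.6190)
39*(U + 83) = 39*(-97/21 + 83) = 39*(1646/21) = 21398/7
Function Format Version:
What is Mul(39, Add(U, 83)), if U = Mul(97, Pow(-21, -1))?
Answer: Rational(21398, 7) ≈ 3056.9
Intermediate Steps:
U = Rational(-97, 21) (U = Mul(97, Rational(-1, 21)) = Rational(-97, 21) ≈ -4.6190)
Mul(39, Add(U, 83)) = Mul(39, Add(Rational(-97, 21), 83)) = Mul(39, Rational(1646, 21)) = Rational(21398, 7)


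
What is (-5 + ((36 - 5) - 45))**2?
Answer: 361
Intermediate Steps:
(-5 + ((36 - 5) - 45))**2 = (-5 + (31 - 45))**2 = (-5 - 14)**2 = (-19)**2 = 361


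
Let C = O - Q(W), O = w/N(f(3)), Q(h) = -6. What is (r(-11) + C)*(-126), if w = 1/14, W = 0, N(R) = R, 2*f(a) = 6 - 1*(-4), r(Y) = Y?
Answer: 3141/5 ≈ 628.20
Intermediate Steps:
f(a) = 5 (f(a) = (6 - 1*(-4))/2 = (6 + 4)/2 = (½)*10 = 5)
w = 1/14 ≈ 0.071429
O = 1/70 (O = (1/14)/5 = (1/14)*(⅕) = 1/70 ≈ 0.014286)
C = 421/70 (C = 1/70 - 1*(-6) = 1/70 + 6 = 421/70 ≈ 6.0143)
(r(-11) + C)*(-126) = (-11 + 421/70)*(-126) = -349/70*(-126) = 3141/5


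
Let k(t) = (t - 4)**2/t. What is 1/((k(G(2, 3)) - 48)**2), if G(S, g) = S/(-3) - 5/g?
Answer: 441/1874161 ≈ 0.00023531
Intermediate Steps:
G(S, g) = -5/g - S/3 (G(S, g) = S*(-1/3) - 5/g = -S/3 - 5/g = -5/g - S/3)
k(t) = (-4 + t)**2/t
1/((k(G(2, 3)) - 48)**2) = 1/(((-4 + (-5/3 - 1/3*2))**2/(-5/3 - 1/3*2) - 48)**2) = 1/(((-4 + (-5*1/3 - 2/3))**2/(-5*1/3 - 2/3) - 48)**2) = 1/(((-4 + (-5/3 - 2/3))**2/(-5/3 - 2/3) - 48)**2) = 1/(((-4 - 7/3)**2/(-7/3) - 48)**2) = 1/((-3*(-19/3)**2/7 - 48)**2) = 1/((-3/7*361/9 - 48)**2) = 1/((-361/21 - 48)**2) = 1/((-1369/21)**2) = 1/(1874161/441) = 441/1874161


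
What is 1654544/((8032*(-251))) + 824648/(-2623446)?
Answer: -187597612355/165279721446 ≈ -1.1350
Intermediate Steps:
1654544/((8032*(-251))) + 824648/(-2623446) = 1654544/(-2016032) + 824648*(-1/2623446) = 1654544*(-1/2016032) - 412324/1311723 = -103409/126002 - 412324/1311723 = -187597612355/165279721446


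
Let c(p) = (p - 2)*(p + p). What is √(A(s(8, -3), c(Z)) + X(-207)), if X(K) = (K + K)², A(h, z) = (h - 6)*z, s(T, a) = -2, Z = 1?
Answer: 2*√42853 ≈ 414.02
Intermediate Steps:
c(p) = 2*p*(-2 + p) (c(p) = (-2 + p)*(2*p) = 2*p*(-2 + p))
A(h, z) = z*(-6 + h) (A(h, z) = (-6 + h)*z = z*(-6 + h))
X(K) = 4*K² (X(K) = (2*K)² = 4*K²)
√(A(s(8, -3), c(Z)) + X(-207)) = √((2*1*(-2 + 1))*(-6 - 2) + 4*(-207)²) = √((2*1*(-1))*(-8) + 4*42849) = √(-2*(-8) + 171396) = √(16 + 171396) = √171412 = 2*√42853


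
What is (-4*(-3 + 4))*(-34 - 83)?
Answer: 468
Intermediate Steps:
(-4*(-3 + 4))*(-34 - 83) = -4*1*(-117) = -4*(-117) = 468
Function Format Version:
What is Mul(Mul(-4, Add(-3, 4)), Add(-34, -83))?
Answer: 468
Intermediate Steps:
Mul(Mul(-4, Add(-3, 4)), Add(-34, -83)) = Mul(Mul(-4, 1), -117) = Mul(-4, -117) = 468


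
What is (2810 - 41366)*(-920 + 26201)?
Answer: -974734236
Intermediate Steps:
(2810 - 41366)*(-920 + 26201) = -38556*25281 = -974734236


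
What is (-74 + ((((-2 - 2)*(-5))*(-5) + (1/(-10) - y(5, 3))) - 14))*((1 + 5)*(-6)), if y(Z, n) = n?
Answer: 34398/5 ≈ 6879.6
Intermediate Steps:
(-74 + ((((-2 - 2)*(-5))*(-5) + (1/(-10) - y(5, 3))) - 14))*((1 + 5)*(-6)) = (-74 + ((((-2 - 2)*(-5))*(-5) + (1/(-10) - 1*3)) - 14))*((1 + 5)*(-6)) = (-74 + ((-4*(-5)*(-5) + (-⅒ - 3)) - 14))*(6*(-6)) = (-74 + ((20*(-5) - 31/10) - 14))*(-36) = (-74 + ((-100 - 31/10) - 14))*(-36) = (-74 + (-1031/10 - 14))*(-36) = (-74 - 1171/10)*(-36) = -1911/10*(-36) = 34398/5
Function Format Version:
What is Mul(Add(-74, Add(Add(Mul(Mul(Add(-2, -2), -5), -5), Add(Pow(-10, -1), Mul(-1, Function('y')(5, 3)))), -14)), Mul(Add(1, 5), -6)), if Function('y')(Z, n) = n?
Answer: Rational(34398, 5) ≈ 6879.6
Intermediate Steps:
Mul(Add(-74, Add(Add(Mul(Mul(Add(-2, -2), -5), -5), Add(Pow(-10, -1), Mul(-1, Function('y')(5, 3)))), -14)), Mul(Add(1, 5), -6)) = Mul(Add(-74, Add(Add(Mul(Mul(Add(-2, -2), -5), -5), Add(Pow(-10, -1), Mul(-1, 3))), -14)), Mul(Add(1, 5), -6)) = Mul(Add(-74, Add(Add(Mul(Mul(-4, -5), -5), Add(Rational(-1, 10), -3)), -14)), Mul(6, -6)) = Mul(Add(-74, Add(Add(Mul(20, -5), Rational(-31, 10)), -14)), -36) = Mul(Add(-74, Add(Add(-100, Rational(-31, 10)), -14)), -36) = Mul(Add(-74, Add(Rational(-1031, 10), -14)), -36) = Mul(Add(-74, Rational(-1171, 10)), -36) = Mul(Rational(-1911, 10), -36) = Rational(34398, 5)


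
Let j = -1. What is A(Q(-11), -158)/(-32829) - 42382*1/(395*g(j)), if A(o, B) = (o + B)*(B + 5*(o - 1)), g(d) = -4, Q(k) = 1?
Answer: 676082599/25934910 ≈ 26.068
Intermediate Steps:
A(o, B) = (B + o)*(-5 + B + 5*o) (A(o, B) = (B + o)*(B + 5*(-1 + o)) = (B + o)*(B + (-5 + 5*o)) = (B + o)*(-5 + B + 5*o))
A(Q(-11), -158)/(-32829) - 42382*1/(395*g(j)) = ((-158)² - 5*(-158) - 5*1 + 5*1² + 6*(-158)*1)/(-32829) - 42382/(395*(-4)) = (24964 + 790 - 5 + 5*1 - 948)*(-1/32829) - 42382/(-1580) = (24964 + 790 - 5 + 5 - 948)*(-1/32829) - 42382*(-1/1580) = 24806*(-1/32829) + 21191/790 = -24806/32829 + 21191/790 = 676082599/25934910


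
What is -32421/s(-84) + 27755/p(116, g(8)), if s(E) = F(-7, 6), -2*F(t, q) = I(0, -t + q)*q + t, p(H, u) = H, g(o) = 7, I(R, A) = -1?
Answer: -7160857/1508 ≈ -4748.6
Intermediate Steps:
F(t, q) = q/2 - t/2 (F(t, q) = -(-q + t)/2 = -(t - q)/2 = q/2 - t/2)
s(E) = 13/2 (s(E) = (½)*6 - ½*(-7) = 3 + 7/2 = 13/2)
-32421/s(-84) + 27755/p(116, g(8)) = -32421/13/2 + 27755/116 = -32421*2/13 + 27755*(1/116) = -64842/13 + 27755/116 = -7160857/1508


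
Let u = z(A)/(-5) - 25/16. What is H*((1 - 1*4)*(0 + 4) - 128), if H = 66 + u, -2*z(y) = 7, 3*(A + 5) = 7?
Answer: -36477/4 ≈ -9119.3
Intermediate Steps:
A = -8/3 (A = -5 + (1/3)*7 = -5 + 7/3 = -8/3 ≈ -2.6667)
z(y) = -7/2 (z(y) = -1/2*7 = -7/2)
u = -69/80 (u = -7/2/(-5) - 25/16 = -7/2*(-1/5) - 25*1/16 = 7/10 - 25/16 = -69/80 ≈ -0.86250)
H = 5211/80 (H = 66 - 69/80 = 5211/80 ≈ 65.137)
H*((1 - 1*4)*(0 + 4) - 128) = 5211*((1 - 1*4)*(0 + 4) - 128)/80 = 5211*((1 - 4)*4 - 128)/80 = 5211*(-3*4 - 128)/80 = 5211*(-12 - 128)/80 = (5211/80)*(-140) = -36477/4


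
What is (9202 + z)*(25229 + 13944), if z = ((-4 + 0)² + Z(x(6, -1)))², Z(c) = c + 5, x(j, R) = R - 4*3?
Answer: 362977018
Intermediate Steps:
x(j, R) = -12 + R (x(j, R) = R - 12 = -12 + R)
Z(c) = 5 + c
z = 64 (z = ((-4 + 0)² + (5 + (-12 - 1)))² = ((-4)² + (5 - 13))² = (16 - 8)² = 8² = 64)
(9202 + z)*(25229 + 13944) = (9202 + 64)*(25229 + 13944) = 9266*39173 = 362977018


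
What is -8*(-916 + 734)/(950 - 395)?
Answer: 1456/555 ≈ 2.6234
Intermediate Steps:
-8*(-916 + 734)/(950 - 395) = -(-1456)/555 = -8*(-182/555) = 1456/555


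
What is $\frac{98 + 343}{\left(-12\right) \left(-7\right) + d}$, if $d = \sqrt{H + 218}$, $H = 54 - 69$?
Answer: $\frac{5292}{979} - \frac{63 \sqrt{203}}{979} \approx 4.4886$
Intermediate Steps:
$H = -15$
$d = \sqrt{203}$ ($d = \sqrt{-15 + 218} = \sqrt{203} \approx 14.248$)
$\frac{98 + 343}{\left(-12\right) \left(-7\right) + d} = \frac{98 + 343}{\left(-12\right) \left(-7\right) + \sqrt{203}} = \frac{441}{84 + \sqrt{203}}$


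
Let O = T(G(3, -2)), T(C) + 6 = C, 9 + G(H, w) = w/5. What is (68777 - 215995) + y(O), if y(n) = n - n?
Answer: -147218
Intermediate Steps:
G(H, w) = -9 + w/5
T(C) = -6 + C
O = -77/5 (O = -6 + (-9 + (⅕)*(-2)) = -6 + (-9 - ⅖) = -6 - 47/5 = -77/5 ≈ -15.400)
y(n) = 0
(68777 - 215995) + y(O) = (68777 - 215995) + 0 = -147218 + 0 = -147218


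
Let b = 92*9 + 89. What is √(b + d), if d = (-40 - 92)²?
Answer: √18341 ≈ 135.43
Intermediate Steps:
d = 17424 (d = (-132)² = 17424)
b = 917 (b = 828 + 89 = 917)
√(b + d) = √(917 + 17424) = √18341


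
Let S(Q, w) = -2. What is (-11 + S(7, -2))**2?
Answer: 169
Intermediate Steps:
(-11 + S(7, -2))**2 = (-11 - 2)**2 = (-13)**2 = 169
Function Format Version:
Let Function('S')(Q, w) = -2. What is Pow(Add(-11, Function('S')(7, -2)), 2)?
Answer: 169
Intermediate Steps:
Pow(Add(-11, Function('S')(7, -2)), 2) = Pow(Add(-11, -2), 2) = Pow(-13, 2) = 169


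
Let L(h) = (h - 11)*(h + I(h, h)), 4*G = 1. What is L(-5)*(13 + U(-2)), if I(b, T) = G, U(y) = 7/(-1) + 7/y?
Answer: 190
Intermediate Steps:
G = ¼ (G = (¼)*1 = ¼ ≈ 0.25000)
U(y) = -7 + 7/y (U(y) = 7*(-1) + 7/y = -7 + 7/y)
I(b, T) = ¼
L(h) = (-11 + h)*(¼ + h) (L(h) = (h - 11)*(h + ¼) = (-11 + h)*(¼ + h))
L(-5)*(13 + U(-2)) = (-11/4 + (-5)² - 43/4*(-5))*(13 + (-7 + 7/(-2))) = (-11/4 + 25 + 215/4)*(13 + (-7 + 7*(-½))) = 76*(13 + (-7 - 7/2)) = 76*(13 - 21/2) = 76*(5/2) = 190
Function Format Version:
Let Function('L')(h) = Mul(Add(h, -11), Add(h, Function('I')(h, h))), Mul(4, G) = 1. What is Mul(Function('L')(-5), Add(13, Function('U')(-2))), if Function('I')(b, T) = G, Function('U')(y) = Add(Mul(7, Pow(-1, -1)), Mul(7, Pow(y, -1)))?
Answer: 190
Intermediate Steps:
G = Rational(1, 4) (G = Mul(Rational(1, 4), 1) = Rational(1, 4) ≈ 0.25000)
Function('U')(y) = Add(-7, Mul(7, Pow(y, -1))) (Function('U')(y) = Add(Mul(7, -1), Mul(7, Pow(y, -1))) = Add(-7, Mul(7, Pow(y, -1))))
Function('I')(b, T) = Rational(1, 4)
Function('L')(h) = Mul(Add(-11, h), Add(Rational(1, 4), h)) (Function('L')(h) = Mul(Add(h, -11), Add(h, Rational(1, 4))) = Mul(Add(-11, h), Add(Rational(1, 4), h)))
Mul(Function('L')(-5), Add(13, Function('U')(-2))) = Mul(Add(Rational(-11, 4), Pow(-5, 2), Mul(Rational(-43, 4), -5)), Add(13, Add(-7, Mul(7, Pow(-2, -1))))) = Mul(Add(Rational(-11, 4), 25, Rational(215, 4)), Add(13, Add(-7, Mul(7, Rational(-1, 2))))) = Mul(76, Add(13, Add(-7, Rational(-7, 2)))) = Mul(76, Add(13, Rational(-21, 2))) = Mul(76, Rational(5, 2)) = 190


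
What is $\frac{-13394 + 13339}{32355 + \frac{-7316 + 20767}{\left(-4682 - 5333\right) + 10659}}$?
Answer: $- \frac{3220}{1895461} \approx -0.0016988$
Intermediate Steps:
$\frac{-13394 + 13339}{32355 + \frac{-7316 + 20767}{\left(-4682 - 5333\right) + 10659}} = - \frac{55}{32355 + \frac{13451}{\left(-4682 - 5333\right) + 10659}} = - \frac{55}{32355 + \frac{13451}{-10015 + 10659}} = - \frac{55}{32355 + \frac{13451}{644}} = - \frac{55}{\frac{20850071}{644}} = \left(-55\right) \frac{644}{20850071} = - \frac{3220}{1895461}$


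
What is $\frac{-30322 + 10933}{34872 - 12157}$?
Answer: $- \frac{19389}{22715} \approx -0.85358$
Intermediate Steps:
$\frac{-30322 + 10933}{34872 - 12157} = - \frac{19389}{22715}$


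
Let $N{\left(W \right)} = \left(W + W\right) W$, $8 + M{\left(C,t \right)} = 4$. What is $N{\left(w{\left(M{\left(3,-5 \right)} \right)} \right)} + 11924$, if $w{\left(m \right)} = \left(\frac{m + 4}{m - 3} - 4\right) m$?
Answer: $12436$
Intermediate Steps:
$M{\left(C,t \right)} = -4$ ($M{\left(C,t \right)} = -8 + 4 = -4$)
$w{\left(m \right)} = m \left(-4 + \frac{4 + m}{-3 + m}\right)$ ($w{\left(m \right)} = \left(\frac{4 + m}{-3 + m} - 4\right) m = \left(-4 + \frac{4 + m}{-3 + m}\right) m = m \left(-4 + \frac{4 + m}{-3 + m}\right)$)
$N{\left(W \right)} = 2 W^{2}$ ($N{\left(W \right)} = 2 W W = 2 W^{2}$)
$N{\left(w{\left(M{\left(3,-5 \right)} \right)} \right)} + 11924 = 2 \left(- \frac{4 \left(16 - -12\right)}{-3 - 4}\right)^{2} + 11924 = 2 \left(- \frac{4 \left(16 + 12\right)}{-7}\right)^{2} + 11924 = 2 \left(\left(-4\right) \left(- \frac{1}{7}\right) 28\right)^{2} + 11924 = 2 \cdot 16^{2} + 11924 = 2 \cdot 256 + 11924 = 512 + 11924 = 12436$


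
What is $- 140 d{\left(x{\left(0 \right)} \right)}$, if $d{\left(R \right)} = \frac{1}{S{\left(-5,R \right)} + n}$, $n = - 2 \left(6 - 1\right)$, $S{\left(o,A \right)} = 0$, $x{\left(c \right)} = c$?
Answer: $14$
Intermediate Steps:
$n = -10$ ($n = \left(-2\right) 5 = -10$)
$d{\left(R \right)} = - \frac{1}{10}$ ($d{\left(R \right)} = \frac{1}{0 - 10} = \frac{1}{-10} = - \frac{1}{10}$)
$- 140 d{\left(x{\left(0 \right)} \right)} = \left(-140\right) \left(- \frac{1}{10}\right) = 14$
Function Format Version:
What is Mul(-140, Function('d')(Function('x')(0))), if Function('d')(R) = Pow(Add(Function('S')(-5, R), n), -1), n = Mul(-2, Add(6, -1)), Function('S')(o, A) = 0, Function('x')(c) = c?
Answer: 14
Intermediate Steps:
n = -10 (n = Mul(-2, 5) = -10)
Function('d')(R) = Rational(-1, 10) (Function('d')(R) = Pow(Add(0, -10), -1) = Pow(-10, -1) = Rational(-1, 10))
Mul(-140, Function('d')(Function('x')(0))) = Mul(-140, Rational(-1, 10)) = 14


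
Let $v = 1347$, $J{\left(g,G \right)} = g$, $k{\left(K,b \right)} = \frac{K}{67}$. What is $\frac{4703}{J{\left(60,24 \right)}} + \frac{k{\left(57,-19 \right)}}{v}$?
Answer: $\frac{141481489}{1804980} \approx 78.384$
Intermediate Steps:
$k{\left(K,b \right)} = \frac{K}{67}$ ($k{\left(K,b \right)} = K \frac{1}{67} = \frac{K}{67}$)
$\frac{4703}{J{\left(60,24 \right)}} + \frac{k{\left(57,-19 \right)}}{v} = \frac{4703}{60} + \frac{\frac{1}{67} \cdot 57}{1347} = 4703 \cdot \frac{1}{60} + \frac{57}{67} \cdot \frac{1}{1347} = \frac{4703}{60} + \frac{19}{30083} = \frac{141481489}{1804980}$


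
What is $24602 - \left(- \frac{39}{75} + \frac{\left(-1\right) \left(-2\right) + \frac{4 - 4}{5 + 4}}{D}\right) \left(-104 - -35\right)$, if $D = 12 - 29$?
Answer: $\frac{10437151}{425} \approx 24558.0$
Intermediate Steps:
$D = -17$
$24602 - \left(- \frac{39}{75} + \frac{\left(-1\right) \left(-2\right) + \frac{4 - 4}{5 + 4}}{D}\right) \left(-104 - -35\right) = 24602 - \left(- \frac{39}{75} + \frac{\left(-1\right) \left(-2\right) + \frac{4 - 4}{5 + 4}}{-17}\right) \left(-104 - -35\right) = 24602 - \left(\left(-39\right) \frac{1}{75} + \left(2 + \frac{0}{9}\right) \left(- \frac{1}{17}\right)\right) \left(-104 + 35\right) = 24602 - \left(- \frac{13}{25} + \left(2 + 0 \cdot \frac{1}{9}\right) \left(- \frac{1}{17}\right)\right) \left(-69\right) = 24602 - \left(- \frac{13}{25} + \left(2 + 0\right) \left(- \frac{1}{17}\right)\right) \left(-69\right) = 24602 - \left(- \frac{13}{25} + 2 \left(- \frac{1}{17}\right)\right) \left(-69\right) = 24602 - \left(- \frac{13}{25} - \frac{2}{17}\right) \left(-69\right) = 24602 - \left(- \frac{271}{425}\right) \left(-69\right) = 24602 - \frac{18699}{425} = \frac{10437151}{425}$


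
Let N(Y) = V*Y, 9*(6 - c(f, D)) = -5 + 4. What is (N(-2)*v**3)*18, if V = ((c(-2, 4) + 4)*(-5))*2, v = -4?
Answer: -232960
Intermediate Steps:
c(f, D) = 55/9 (c(f, D) = 6 - (-5 + 4)/9 = 6 - 1/9*(-1) = 6 + 1/9 = 55/9)
V = -910/9 (V = ((55/9 + 4)*(-5))*2 = ((91/9)*(-5))*2 = -455/9*2 = -910/9 ≈ -101.11)
N(Y) = -910*Y/9
(N(-2)*v**3)*18 = (-910/9*(-2)*(-4)**3)*18 = ((1820/9)*(-64))*18 = -116480/9*18 = -232960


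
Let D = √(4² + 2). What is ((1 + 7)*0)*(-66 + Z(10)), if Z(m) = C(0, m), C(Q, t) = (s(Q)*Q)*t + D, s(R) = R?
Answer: 0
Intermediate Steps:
D = 3*√2 (D = √(16 + 2) = √18 = 3*√2 ≈ 4.2426)
C(Q, t) = 3*√2 + t*Q² (C(Q, t) = (Q*Q)*t + 3*√2 = Q²*t + 3*√2 = t*Q² + 3*√2 = 3*√2 + t*Q²)
Z(m) = 3*√2 (Z(m) = 3*√2 + m*0² = 3*√2 + m*0 = 3*√2 + 0 = 3*√2)
((1 + 7)*0)*(-66 + Z(10)) = ((1 + 7)*0)*(-66 + 3*√2) = (8*0)*(-66 + 3*√2) = 0*(-66 + 3*√2) = 0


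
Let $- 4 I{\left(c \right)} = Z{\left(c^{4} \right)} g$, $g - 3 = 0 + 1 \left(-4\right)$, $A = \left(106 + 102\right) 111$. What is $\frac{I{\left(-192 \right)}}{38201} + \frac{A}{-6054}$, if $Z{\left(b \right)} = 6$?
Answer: $- \frac{293991869}{77089618} \approx -3.8136$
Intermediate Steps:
$A = 23088$ ($A = 208 \cdot 111 = 23088$)
$g = -1$ ($g = 3 + \left(0 + 1 \left(-4\right)\right) = 3 + \left(0 - 4\right) = 3 - 4 = -1$)
$I{\left(c \right)} = \frac{3}{2}$ ($I{\left(c \right)} = - \frac{6 \left(-1\right)}{4} = \left(- \frac{1}{4}\right) \left(-6\right) = \frac{3}{2}$)
$\frac{I{\left(-192 \right)}}{38201} + \frac{A}{-6054} = \frac{3}{2 \cdot 38201} + \frac{23088}{-6054} = \frac{3}{2} \cdot \frac{1}{38201} + 23088 \left(- \frac{1}{6054}\right) = \frac{3}{76402} - \frac{3848}{1009} = - \frac{293991869}{77089618}$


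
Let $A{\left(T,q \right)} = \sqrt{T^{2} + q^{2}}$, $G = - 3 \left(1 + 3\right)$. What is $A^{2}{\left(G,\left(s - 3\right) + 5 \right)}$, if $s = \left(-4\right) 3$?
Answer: $244$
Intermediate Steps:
$G = -12$ ($G = \left(-3\right) 4 = -12$)
$s = -12$
$A^{2}{\left(G,\left(s - 3\right) + 5 \right)} = \left(\sqrt{\left(-12\right)^{2} + \left(\left(-12 - 3\right) + 5\right)^{2}}\right)^{2} = \left(\sqrt{144 + \left(-15 + 5\right)^{2}}\right)^{2} = \left(\sqrt{144 + \left(-10\right)^{2}}\right)^{2} = \left(\sqrt{144 + 100}\right)^{2} = \left(\sqrt{244}\right)^{2} = \left(2 \sqrt{61}\right)^{2} = 244$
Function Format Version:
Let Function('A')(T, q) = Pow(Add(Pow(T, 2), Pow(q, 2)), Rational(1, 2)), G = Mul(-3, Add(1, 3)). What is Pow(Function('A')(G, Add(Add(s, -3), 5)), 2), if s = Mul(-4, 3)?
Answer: 244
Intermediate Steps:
G = -12 (G = Mul(-3, 4) = -12)
s = -12
Pow(Function('A')(G, Add(Add(s, -3), 5)), 2) = Pow(Pow(Add(Pow(-12, 2), Pow(Add(Add(-12, -3), 5), 2)), Rational(1, 2)), 2) = Pow(Pow(Add(144, Pow(Add(-15, 5), 2)), Rational(1, 2)), 2) = Pow(Pow(Add(144, Pow(-10, 2)), Rational(1, 2)), 2) = Pow(Pow(Add(144, 100), Rational(1, 2)), 2) = Pow(Pow(244, Rational(1, 2)), 2) = Pow(Mul(2, Pow(61, Rational(1, 2))), 2) = 244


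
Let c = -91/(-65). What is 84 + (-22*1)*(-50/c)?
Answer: 6088/7 ≈ 869.71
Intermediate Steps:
c = 7/5 (c = -91*(-1/65) = 7/5 ≈ 1.4000)
84 + (-22*1)*(-50/c) = 84 + (-22*1)*(-50/7/5) = 84 - (-1100)*5/7 = 84 - 22*(-250/7) = 84 + 5500/7 = 6088/7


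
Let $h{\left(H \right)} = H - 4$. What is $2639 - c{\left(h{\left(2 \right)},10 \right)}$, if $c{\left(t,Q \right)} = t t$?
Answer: $2635$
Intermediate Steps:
$h{\left(H \right)} = -4 + H$ ($h{\left(H \right)} = H - 4 = -4 + H$)
$c{\left(t,Q \right)} = t^{2}$
$2639 - c{\left(h{\left(2 \right)},10 \right)} = 2639 - \left(-4 + 2\right)^{2} = 2639 - \left(-2\right)^{2} = 2639 - 4 = 2635$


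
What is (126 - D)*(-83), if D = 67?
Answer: -4897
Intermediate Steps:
(126 - D)*(-83) = (126 - 1*67)*(-83) = (126 - 67)*(-83) = 59*(-83) = -4897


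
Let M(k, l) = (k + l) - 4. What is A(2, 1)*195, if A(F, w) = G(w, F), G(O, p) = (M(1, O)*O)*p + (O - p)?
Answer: -975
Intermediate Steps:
M(k, l) = -4 + k + l
G(O, p) = O - p + O*p*(-3 + O) (G(O, p) = ((-4 + 1 + O)*O)*p + (O - p) = ((-3 + O)*O)*p + (O - p) = (O*(-3 + O))*p + (O - p) = O*p*(-3 + O) + (O - p) = O - p + O*p*(-3 + O))
A(F, w) = w - F + F*w*(-3 + w) (A(F, w) = w - F + w*F*(-3 + w) = w - F + F*w*(-3 + w))
A(2, 1)*195 = (1 - 1*2 + 2*1*(-3 + 1))*195 = (1 - 2 + 2*1*(-2))*195 = (1 - 2 - 4)*195 = -5*195 = -975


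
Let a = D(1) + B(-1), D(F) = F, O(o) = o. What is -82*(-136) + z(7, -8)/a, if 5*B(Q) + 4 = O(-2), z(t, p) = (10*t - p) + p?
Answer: 10802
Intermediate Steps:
z(t, p) = 10*t (z(t, p) = (-p + 10*t) + p = 10*t)
B(Q) = -6/5 (B(Q) = -4/5 + (1/5)*(-2) = -4/5 - 2/5 = -6/5)
a = -1/5 (a = 1 - 6/5 = -1/5 ≈ -0.20000)
-82*(-136) + z(7, -8)/a = -82*(-136) + (10*7)/(-1/5) = 11152 + 70*(-5) = 11152 - 350 = 10802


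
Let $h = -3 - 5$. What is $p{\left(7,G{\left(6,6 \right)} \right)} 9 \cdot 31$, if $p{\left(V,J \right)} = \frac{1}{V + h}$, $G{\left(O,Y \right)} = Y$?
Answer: $-279$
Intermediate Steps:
$h = -8$ ($h = -3 - 5 = -8$)
$p{\left(V,J \right)} = \frac{1}{-8 + V}$ ($p{\left(V,J \right)} = \frac{1}{V - 8} = \frac{1}{-8 + V}$)
$p{\left(7,G{\left(6,6 \right)} \right)} 9 \cdot 31 = \frac{1}{-8 + 7} \cdot 9 \cdot 31 = \frac{1}{-1} \cdot 9 \cdot 31 = \left(-1\right) 9 \cdot 31 = \left(-9\right) 31 = -279$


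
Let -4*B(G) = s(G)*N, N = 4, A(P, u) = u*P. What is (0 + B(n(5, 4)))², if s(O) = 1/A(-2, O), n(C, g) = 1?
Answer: ¼ ≈ 0.25000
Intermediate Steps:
A(P, u) = P*u
s(O) = -1/(2*O) (s(O) = 1/(-2*O) = -1/(2*O))
B(G) = 1/(2*G) (B(G) = -(-1/(2*G))*4/4 = -(-1)/(2*G) = 1/(2*G))
(0 + B(n(5, 4)))² = (0 + (½)/1)² = (0 + (½)*1)² = (0 + ½)² = (½)² = ¼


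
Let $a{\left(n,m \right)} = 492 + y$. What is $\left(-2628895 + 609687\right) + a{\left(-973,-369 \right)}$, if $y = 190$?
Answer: $-2018526$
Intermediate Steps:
$a{\left(n,m \right)} = 682$ ($a{\left(n,m \right)} = 492 + 190 = 682$)
$\left(-2628895 + 609687\right) + a{\left(-973,-369 \right)} = \left(-2628895 + 609687\right) + 682 = -2019208 + 682 = -2018526$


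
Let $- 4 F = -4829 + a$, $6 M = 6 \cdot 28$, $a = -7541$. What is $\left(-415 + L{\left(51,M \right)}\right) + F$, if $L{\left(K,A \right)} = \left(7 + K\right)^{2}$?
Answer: $\frac{12083}{2} \approx 6041.5$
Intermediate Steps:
$M = 28$ ($M = \frac{6 \cdot 28}{6} = \frac{1}{6} \cdot 168 = 28$)
$F = \frac{6185}{2}$ ($F = - \frac{-4829 - 7541}{4} = \left(- \frac{1}{4}\right) \left(-12370\right) = \frac{6185}{2} \approx 3092.5$)
$\left(-415 + L{\left(51,M \right)}\right) + F = \left(-415 + \left(7 + 51\right)^{2}\right) + \frac{6185}{2} = \left(-415 + 58^{2}\right) + \frac{6185}{2} = \left(-415 + 3364\right) + \frac{6185}{2} = 2949 + \frac{6185}{2} = \frac{12083}{2}$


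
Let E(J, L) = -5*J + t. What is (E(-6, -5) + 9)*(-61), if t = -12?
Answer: -1647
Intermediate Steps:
E(J, L) = -12 - 5*J (E(J, L) = -5*J - 12 = -12 - 5*J)
(E(-6, -5) + 9)*(-61) = ((-12 - 5*(-6)) + 9)*(-61) = ((-12 + 30) + 9)*(-61) = (18 + 9)*(-61) = 27*(-61) = -1647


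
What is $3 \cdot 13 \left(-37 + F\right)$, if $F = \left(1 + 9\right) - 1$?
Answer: $-1092$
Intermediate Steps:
$F = 9$ ($F = 10 - 1 = 9$)
$3 \cdot 13 \left(-37 + F\right) = 3 \cdot 13 \left(-37 + 9\right) = 39 \left(-28\right) = -1092$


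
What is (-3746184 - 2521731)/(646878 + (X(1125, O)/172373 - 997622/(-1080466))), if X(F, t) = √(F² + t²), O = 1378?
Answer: -11719944201443611275738614425608225/1209554514773547919291505822112308 + 105107402278617319661085*√3164509/1209554514773547919291505822112308 ≈ -9.6895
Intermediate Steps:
(-3746184 - 2521731)/(646878 + (X(1125, O)/172373 - 997622/(-1080466))) = (-3746184 - 2521731)/(646878 + (√(1125² + 1378²)/172373 - 997622/(-1080466))) = -6267915/(646878 + (√(1265625 + 1898884)*(1/172373) - 997622*(-1/1080466))) = -6267915/(646878 + (√3164509*(1/172373) + 498811/540233)) = -6267915/(646878 + (√3164509/172373 + 498811/540233)) = -6267915/(646878 + (498811/540233 + √3164509/172373)) = -6267915/(349465341385/540233 + √3164509/172373)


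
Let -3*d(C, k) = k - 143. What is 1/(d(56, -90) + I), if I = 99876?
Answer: 3/299861 ≈ 1.0005e-5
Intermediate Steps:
d(C, k) = 143/3 - k/3 (d(C, k) = -(k - 143)/3 = -(-143 + k)/3 = 143/3 - k/3)
1/(d(56, -90) + I) = 1/((143/3 - ⅓*(-90)) + 99876) = 1/((143/3 + 30) + 99876) = 1/(233/3 + 99876) = 1/(299861/3) = 3/299861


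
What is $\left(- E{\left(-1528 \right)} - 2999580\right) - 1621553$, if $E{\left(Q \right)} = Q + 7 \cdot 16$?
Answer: $-4619717$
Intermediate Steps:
$E{\left(Q \right)} = 112 + Q$ ($E{\left(Q \right)} = Q + 112 = 112 + Q$)
$\left(- E{\left(-1528 \right)} - 2999580\right) - 1621553 = \left(- (112 - 1528) - 2999580\right) - 1621553 = \left(\left(-1\right) \left(-1416\right) - 2999580\right) - 1621553 = \left(1416 - 2999580\right) - 1621553 = -2998164 - 1621553 = -4619717$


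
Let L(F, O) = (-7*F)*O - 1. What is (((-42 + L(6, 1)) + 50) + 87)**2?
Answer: 2704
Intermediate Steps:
L(F, O) = -1 - 7*F*O (L(F, O) = -7*F*O - 1 = -1 - 7*F*O)
(((-42 + L(6, 1)) + 50) + 87)**2 = (((-42 + (-1 - 7*6*1)) + 50) + 87)**2 = (((-42 + (-1 - 42)) + 50) + 87)**2 = (((-42 - 43) + 50) + 87)**2 = ((-85 + 50) + 87)**2 = (-35 + 87)**2 = 52**2 = 2704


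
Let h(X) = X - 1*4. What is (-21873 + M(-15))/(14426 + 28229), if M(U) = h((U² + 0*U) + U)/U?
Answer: -17279/33675 ≈ -0.51311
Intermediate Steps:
h(X) = -4 + X (h(X) = X - 4 = -4 + X)
M(U) = (-4 + U + U²)/U (M(U) = (-4 + ((U² + 0*U) + U))/U = (-4 + ((U² + 0) + U))/U = (-4 + (U² + U))/U = (-4 + (U + U²))/U = (-4 + U + U²)/U)
(-21873 + M(-15))/(14426 + 28229) = (-21873 + (1 - 15 - 4/(-15)))/(14426 + 28229) = (-21873 + (1 - 15 - 4*(-1/15)))/42655 = (-21873 + (1 - 15 + 4/15))*(1/42655) = (-21873 - 206/15)*(1/42655) = -328301/15*1/42655 = -17279/33675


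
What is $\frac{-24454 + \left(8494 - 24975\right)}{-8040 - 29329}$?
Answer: $\frac{40935}{37369} \approx 1.0954$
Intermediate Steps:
$\frac{-24454 + \left(8494 - 24975\right)}{-8040 - 29329} = \frac{-24454 - 16481}{-37369} = \left(-40935\right) \left(- \frac{1}{37369}\right) = \frac{40935}{37369}$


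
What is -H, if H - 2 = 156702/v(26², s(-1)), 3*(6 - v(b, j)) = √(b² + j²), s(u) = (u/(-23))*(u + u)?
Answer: 76792529/4645556 + 415863*√60435077/4645556 ≈ 712.45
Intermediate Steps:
s(u) = -2*u²/23 (s(u) = (u*(-1/23))*(2*u) = (-u/23)*(2*u) = -2*u²/23)
v(b, j) = 6 - √(b² + j²)/3
H = 2 + 156702/(6 - 2*√60435077/69) (H = 2 + 156702/(6 - √((26²)² + (-2/23*(-1)²)²)/3) = 2 + 156702/(6 - √(676² + (-2/23*1)²)/3) = 2 + 156702/(6 - √(456976 + (-2/23)²)/3) = 2 + 156702/(6 - √(456976 + 4/529)/3) = 2 + 156702/(6 - 2*√60435077/69) ≈ -712.45)
-H = -(-76792529/4645556 - 415863*√60435077/4645556) = 76792529/4645556 + 415863*√60435077/4645556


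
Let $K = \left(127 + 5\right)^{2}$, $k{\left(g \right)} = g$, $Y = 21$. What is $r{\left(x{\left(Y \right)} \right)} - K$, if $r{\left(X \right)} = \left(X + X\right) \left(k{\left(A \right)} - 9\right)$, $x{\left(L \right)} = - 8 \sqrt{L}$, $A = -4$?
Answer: $-17424 + 208 \sqrt{21} \approx -16471.0$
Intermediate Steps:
$K = 17424$ ($K = 132^{2} = 17424$)
$r{\left(X \right)} = - 26 X$ ($r{\left(X \right)} = \left(X + X\right) \left(-4 - 9\right) = 2 X \left(-13\right) = - 26 X$)
$r{\left(x{\left(Y \right)} \right)} - K = - 26 \left(- 8 \sqrt{21}\right) - 17424 = 208 \sqrt{21} - 17424 = -17424 + 208 \sqrt{21}$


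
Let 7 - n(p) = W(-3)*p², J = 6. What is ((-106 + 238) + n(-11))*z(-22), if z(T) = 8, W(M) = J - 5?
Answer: 144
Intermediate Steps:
W(M) = 1 (W(M) = 6 - 5 = 1)
n(p) = 7 - p²
((-106 + 238) + n(-11))*z(-22) = ((-106 + 238) + (7 - 1*(-11)²))*8 = (132 + (7 - 1*121))*8 = (132 + (7 - 121))*8 = (132 - 114)*8 = 18*8 = 144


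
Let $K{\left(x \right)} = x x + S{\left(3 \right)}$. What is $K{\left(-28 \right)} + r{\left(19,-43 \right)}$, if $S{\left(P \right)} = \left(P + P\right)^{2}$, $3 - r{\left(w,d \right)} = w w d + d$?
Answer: $16389$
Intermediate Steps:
$r{\left(w,d \right)} = 3 - d - d w^{2}$ ($r{\left(w,d \right)} = 3 - \left(w w d + d\right) = 3 - \left(w^{2} d + d\right) = 3 - \left(d w^{2} + d\right) = 3 - \left(d + d w^{2}\right) = 3 - d - d w^{2}$)
$S{\left(P \right)} = 4 P^{2}$ ($S{\left(P \right)} = \left(2 P\right)^{2} = 4 P^{2}$)
$K{\left(x \right)} = 36 + x^{2}$ ($K{\left(x \right)} = x x + 4 \cdot 3^{2} = x^{2} + 4 \cdot 9 = x^{2} + 36 = 36 + x^{2}$)
$K{\left(-28 \right)} + r{\left(19,-43 \right)} = \left(36 + \left(-28\right)^{2}\right) - \left(-46 - 15523\right) = \left(36 + 784\right) + \left(3 + 43 - \left(-43\right) 361\right) = 820 + \left(3 + 43 + 15523\right) = 820 + 15569 = 16389$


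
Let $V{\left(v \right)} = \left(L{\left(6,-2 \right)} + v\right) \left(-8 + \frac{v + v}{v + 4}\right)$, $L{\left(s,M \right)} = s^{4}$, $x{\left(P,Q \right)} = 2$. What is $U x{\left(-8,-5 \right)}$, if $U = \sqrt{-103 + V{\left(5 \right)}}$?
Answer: $\frac{2 i \sqrt{81589}}{3} \approx 190.43 i$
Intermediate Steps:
$V{\left(v \right)} = \left(-8 + \frac{2 v}{4 + v}\right) \left(1296 + v\right)$ ($V{\left(v \right)} = \left(6^{4} + v\right) \left(-8 + \frac{v + v}{v + 4}\right) = \left(1296 + v\right) \left(-8 + \frac{2 v}{4 + v}\right) = \left(-8 + \frac{2 v}{4 + v}\right) \left(1296 + v\right)$)
$U = \frac{i \sqrt{81589}}{3}$ ($U = \sqrt{-103 + \frac{2 \left(-20736 - 19520 - 3 \cdot 5^{2}\right)}{4 + 5}} = \sqrt{-103 + \frac{2 \left(-20736 - 19520 - 75\right)}{9}} = \sqrt{-103 + 2 \cdot \frac{1}{9} \left(-20736 - 19520 - 75\right)} = \sqrt{-103 + 2 \cdot \frac{1}{9} \left(-40331\right)} = \sqrt{-103 - \frac{80662}{9}} = \sqrt{- \frac{81589}{9}} = \frac{i \sqrt{81589}}{3} \approx 95.213 i$)
$U x{\left(-8,-5 \right)} = \frac{i \sqrt{81589}}{3} \cdot 2 = \frac{2 i \sqrt{81589}}{3}$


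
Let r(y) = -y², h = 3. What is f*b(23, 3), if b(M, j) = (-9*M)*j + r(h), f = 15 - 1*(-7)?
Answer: -13860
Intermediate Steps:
f = 22 (f = 15 + 7 = 22)
b(M, j) = -9 - 9*M*j (b(M, j) = (-9*M)*j - 1*3² = -9*M*j - 1*9 = -9*M*j - 9 = -9 - 9*M*j)
f*b(23, 3) = 22*(-9 - 9*23*3) = 22*(-9 - 621) = 22*(-630) = -13860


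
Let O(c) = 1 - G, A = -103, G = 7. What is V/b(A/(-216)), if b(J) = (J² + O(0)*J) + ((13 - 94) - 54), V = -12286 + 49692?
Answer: -1745214336/6421439 ≈ -271.78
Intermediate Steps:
O(c) = -6 (O(c) = 1 - 1*7 = 1 - 7 = -6)
V = 37406
b(J) = -135 + J² - 6*J (b(J) = (J² - 6*J) + ((13 - 94) - 54) = (J² - 6*J) + (-81 - 54) = (J² - 6*J) - 135 = -135 + J² - 6*J)
V/b(A/(-216)) = 37406/(-135 + (-103/(-216))² - (-618)/(-216)) = 37406/(-135 + (-103*(-1/216))² - (-618)*(-1)/216) = 37406/(-135 + (103/216)² - 6*103/216) = 37406/(-135 + 10609/46656 - 103/36) = 37406/(-6421439/46656) = 37406*(-46656/6421439) = -1745214336/6421439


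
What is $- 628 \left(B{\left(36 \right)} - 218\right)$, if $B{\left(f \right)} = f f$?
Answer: $-676984$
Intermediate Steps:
$B{\left(f \right)} = f^{2}$
$- 628 \left(B{\left(36 \right)} - 218\right) = - 628 \left(36^{2} - 218\right) = - 628 \left(1296 - 218\right) = \left(-628\right) 1078 = -676984$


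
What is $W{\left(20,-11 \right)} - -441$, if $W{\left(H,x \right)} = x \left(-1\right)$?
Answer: $452$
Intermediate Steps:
$W{\left(H,x \right)} = - x$
$W{\left(20,-11 \right)} - -441 = \left(-1\right) \left(-11\right) - -441 = 11 + 441 = 452$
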